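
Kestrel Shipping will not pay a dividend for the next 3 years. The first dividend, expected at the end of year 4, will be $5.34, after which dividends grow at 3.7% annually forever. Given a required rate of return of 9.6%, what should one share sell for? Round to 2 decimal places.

Deferred-dividend DDM. At t=3 the remaining stream is a growing perpetuity with first payment D_4 = 5.34.
V_3 = D_4/(r−g) = 5.34/(0.096−0.037) = 90.5085
P₀ = V_3/(1+r)^3 = 90.5085/(1+0.096)^3 = 68.7476

$68.75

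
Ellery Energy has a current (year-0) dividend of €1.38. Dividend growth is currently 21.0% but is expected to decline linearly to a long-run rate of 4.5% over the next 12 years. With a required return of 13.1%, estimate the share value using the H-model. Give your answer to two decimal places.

H-model: P₀ = D₀[(1+g_L) + H(g_S−g_L)]/(r−g_L), with H = 12/2 = 6.
P₀ = 1.38 × [(1+0.045) + 6×(0.21−0.045)] / (0.131−0.045)
   = 1.38 × 2.0350 / 0.086 = 32.6547

€32.65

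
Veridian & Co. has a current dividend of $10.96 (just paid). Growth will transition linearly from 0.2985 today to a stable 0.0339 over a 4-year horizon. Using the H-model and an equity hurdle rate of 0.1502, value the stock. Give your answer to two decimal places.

$147.31

H-model: P₀ = D₀[(1+g_L) + H(g_S−g_L)]/(r−g_L), with H = 4/2 = 2.
P₀ = 10.96 × [(1+0.0339) + 2×(0.2985−0.0339)] / (0.1502−0.0339)
   = 10.96 × 1.5631 / 0.1163 = 147.3050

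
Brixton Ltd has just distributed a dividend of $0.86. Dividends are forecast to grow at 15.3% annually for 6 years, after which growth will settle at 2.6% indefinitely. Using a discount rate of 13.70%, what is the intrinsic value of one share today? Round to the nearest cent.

$14.06

Two-stage DDM. Project D₁…D_6 at 0.153, terminal growth 0.026, discount at r = 0.137.
D_1 = 0.9916
D_2 = 1.1433
D_3 = 1.3182
D_4 = 1.5199
D_5 = 1.7524
D_6 = 2.0206
Terminal value at t=6: TV = D_7/(r−g) = 2.0731/(0.137−0.026) = 18.6766
P₀ = 0.9916/(1+0.137)^1 + 1.1433/(1+0.137)^2 + 1.3182/(1+0.137)^3 + 1.5199/(1+0.137)^4 + 1.7524/(1+0.137)^5 + 2.0206/(1+0.137)^6 + 18.6766/(1+0.137)^6 = 14.0646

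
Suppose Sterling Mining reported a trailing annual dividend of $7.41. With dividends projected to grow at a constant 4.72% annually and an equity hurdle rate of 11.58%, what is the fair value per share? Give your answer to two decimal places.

Gordon growth model: P₀ = D₁/(r − g). D₁ = 7.41 × (1 + 0.0472) = 7.7598.
P₀ = 7.7598 / (0.1158 − 0.0472) = 7.7598 / 0.0686 = 113.1159

$113.12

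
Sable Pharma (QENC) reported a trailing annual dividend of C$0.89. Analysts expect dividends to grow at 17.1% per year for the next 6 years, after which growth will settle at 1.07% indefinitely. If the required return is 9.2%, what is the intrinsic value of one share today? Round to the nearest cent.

Two-stage DDM. Project D₁…D_6 at 0.171, terminal growth 0.0107, discount at r = 0.092.
D_1 = 1.0422
D_2 = 1.2204
D_3 = 1.4291
D_4 = 1.6735
D_5 = 1.9596
D_6 = 2.2947
Terminal value at t=6: TV = D_7/(r−g) = 2.3193/(0.092−0.0107) = 28.5275
P₀ = 1.0422/(1+0.092)^1 + 1.2204/(1+0.092)^2 + 1.4291/(1+0.092)^3 + 1.6735/(1+0.092)^4 + 1.9596/(1+0.092)^5 + 2.2947/(1+0.092)^6 + 28.5275/(1+0.092)^6 = 23.6914

C$23.69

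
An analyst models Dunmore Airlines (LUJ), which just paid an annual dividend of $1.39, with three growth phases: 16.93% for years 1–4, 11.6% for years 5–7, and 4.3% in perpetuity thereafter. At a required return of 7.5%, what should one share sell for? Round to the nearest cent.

$84.14

Three-stage DDM. Project D₁…D_7; terminal Gordon value at t=7 with g = 0.043; discount at r = 0.075.
D_1 = 1.6253
D_2 = 1.9005
D_3 = 2.2222
D_4 = 2.5985
D_5 = 2.8999
D_6 = 3.2363
D_7 = 3.6117
TV_7 = 3.7670/(0.075−0.043) = 117.7187
P₀ = Σ Dₜ/(1+r)ᵗ + TV_7/(1+r)^7 = 84.1405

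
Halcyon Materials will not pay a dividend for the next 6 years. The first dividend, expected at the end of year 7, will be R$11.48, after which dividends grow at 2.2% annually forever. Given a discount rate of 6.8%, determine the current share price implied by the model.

R$168.17

Deferred-dividend DDM. At t=6 the remaining stream is a growing perpetuity with first payment D_7 = 11.48.
V_6 = D_7/(r−g) = 11.48/(0.068−0.022) = 249.5652
P₀ = V_6/(1+r)^6 = 249.5652/(1+0.068)^6 = 168.1731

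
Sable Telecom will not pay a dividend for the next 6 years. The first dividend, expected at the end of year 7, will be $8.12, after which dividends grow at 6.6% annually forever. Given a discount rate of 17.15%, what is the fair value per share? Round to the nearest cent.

Deferred-dividend DDM. At t=6 the remaining stream is a growing perpetuity with first payment D_7 = 8.12.
V_6 = D_7/(r−g) = 8.12/(0.1715−0.066) = 76.9668
P₀ = V_6/(1+r)^6 = 76.9668/(1+0.1715)^6 = 29.7749

$29.77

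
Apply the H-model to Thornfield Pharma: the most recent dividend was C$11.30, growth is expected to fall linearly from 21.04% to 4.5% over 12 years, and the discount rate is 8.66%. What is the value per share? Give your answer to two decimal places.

C$553.43

H-model: P₀ = D₀[(1+g_L) + H(g_S−g_L)]/(r−g_L), with H = 12/2 = 6.
P₀ = 11.30 × [(1+0.045) + 6×(0.2104−0.045)] / (0.0866−0.045)
   = 11.30 × 2.0374 / 0.0416 = 553.4284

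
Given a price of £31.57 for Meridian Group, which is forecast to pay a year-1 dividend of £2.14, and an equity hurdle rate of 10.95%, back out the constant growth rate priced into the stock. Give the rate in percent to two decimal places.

From P₀ = D₁/(r − g), the implied growth is g = r − D₁/P₀.
g = 0.1095 − 2.14/31.57 = 0.1095 − 0.06779 = 0.04171

4.17%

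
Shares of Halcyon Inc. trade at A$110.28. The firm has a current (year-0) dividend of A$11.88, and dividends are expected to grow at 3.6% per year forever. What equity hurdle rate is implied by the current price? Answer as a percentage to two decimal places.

Rearranging the constant-growth DDM: r = D₁/P₀ + g.
D₁ = 11.88 × (1 + 0.036) = 12.3077.
r = 12.3077 / 110.28 + 0.036 = 0.11160 + 0.036 = 0.14760

14.76%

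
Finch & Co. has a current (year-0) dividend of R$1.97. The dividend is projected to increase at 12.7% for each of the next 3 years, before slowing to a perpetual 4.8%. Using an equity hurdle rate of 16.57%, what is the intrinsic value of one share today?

R$21.38

Two-stage DDM. Project D₁…D_3 at 0.127, terminal growth 0.048, discount at r = 0.1657.
D_1 = 2.2202
D_2 = 2.5022
D_3 = 2.8199
Terminal value at t=3: TV = D_4/(r−g) = 2.9553/(0.1657−0.048) = 25.1086
P₀ = 2.2202/(1+0.1657)^1 + 2.5022/(1+0.1657)^2 + 2.8199/(1+0.1657)^3 + 25.1086/(1+0.1657)^3 = 21.3774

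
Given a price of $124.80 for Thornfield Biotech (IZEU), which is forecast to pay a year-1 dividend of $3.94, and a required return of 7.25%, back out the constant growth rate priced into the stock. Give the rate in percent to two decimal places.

From P₀ = D₁/(r − g), the implied growth is g = r − D₁/P₀.
g = 0.0725 − 3.94/124.80 = 0.0725 − 0.03157 = 0.04093

4.09%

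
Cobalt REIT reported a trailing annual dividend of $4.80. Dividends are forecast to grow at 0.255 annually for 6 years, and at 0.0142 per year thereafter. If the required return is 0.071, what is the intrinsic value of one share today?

$273.91

Two-stage DDM. Project D₁…D_6 at 0.255, terminal growth 0.0142, discount at r = 0.071.
D_1 = 6.0240
D_2 = 7.5601
D_3 = 9.4880
D_4 = 11.9074
D_5 = 14.9438
D_6 = 18.7544
Terminal value at t=6: TV = D_7/(r−g) = 19.0207/(0.071−0.0142) = 334.8720
P₀ = 6.0240/(1+0.071)^1 + 7.5601/(1+0.071)^2 + 9.4880/(1+0.071)^3 + 11.9074/(1+0.071)^4 + 14.9438/(1+0.071)^5 + 18.7544/(1+0.071)^6 + 334.8720/(1+0.071)^6 = 273.9134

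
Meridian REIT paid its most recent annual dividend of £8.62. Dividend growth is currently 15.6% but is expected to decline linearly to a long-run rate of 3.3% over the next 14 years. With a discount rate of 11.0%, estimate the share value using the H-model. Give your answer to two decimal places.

H-model: P₀ = D₀[(1+g_L) + H(g_S−g_L)]/(r−g_L), with H = 14/2 = 7.
P₀ = 8.62 × [(1+0.033) + 7×(0.156−0.033)] / (0.11−0.033)
   = 8.62 × 1.8940 / 0.077 = 212.0296

£212.03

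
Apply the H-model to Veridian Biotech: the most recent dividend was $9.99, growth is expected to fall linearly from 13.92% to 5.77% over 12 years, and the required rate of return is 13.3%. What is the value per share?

$205.20

H-model: P₀ = D₀[(1+g_L) + H(g_S−g_L)]/(r−g_L), with H = 12/2 = 6.
P₀ = 9.99 × [(1+0.0577) + 6×(0.1392−0.0577)] / (0.133−0.0577)
   = 9.99 × 1.5467 / 0.0753 = 205.1996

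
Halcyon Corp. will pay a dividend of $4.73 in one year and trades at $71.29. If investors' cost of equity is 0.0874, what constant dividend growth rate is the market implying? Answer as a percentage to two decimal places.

From P₀ = D₁/(r − g), the implied growth is g = r − D₁/P₀.
g = 0.0874 − 4.73/71.29 = 0.0874 − 0.06635 = 0.02105

2.11%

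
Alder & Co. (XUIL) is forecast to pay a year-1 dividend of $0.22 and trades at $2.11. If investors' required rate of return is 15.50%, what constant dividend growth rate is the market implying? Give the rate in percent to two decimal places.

From P₀ = D₁/(r − g), the implied growth is g = r − D₁/P₀.
g = 0.155 − 0.22/2.11 = 0.155 − 0.10427 = 0.05073

5.07%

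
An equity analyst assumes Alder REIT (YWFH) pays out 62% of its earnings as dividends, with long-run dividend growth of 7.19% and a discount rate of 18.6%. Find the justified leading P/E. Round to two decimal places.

5.43

Justified leading P/E = b/(r−g) = 0.62/(0.186−0.0719) = 5.4338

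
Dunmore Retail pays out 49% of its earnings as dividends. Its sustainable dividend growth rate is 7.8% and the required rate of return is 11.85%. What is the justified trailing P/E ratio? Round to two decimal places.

13.04

Justified trailing P/E = b(1+g)/(r−g) = 0.49×(1+0.078)/(0.1185−0.078) = 13.0425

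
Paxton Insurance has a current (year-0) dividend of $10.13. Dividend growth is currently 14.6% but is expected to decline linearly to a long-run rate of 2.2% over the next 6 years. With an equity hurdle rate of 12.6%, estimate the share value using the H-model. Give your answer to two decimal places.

$135.78

H-model: P₀ = D₀[(1+g_L) + H(g_S−g_L)]/(r−g_L), with H = 6/2 = 3.
P₀ = 10.13 × [(1+0.022) + 3×(0.146−0.022)] / (0.126−0.022)
   = 10.13 × 1.3940 / 0.104 = 135.7810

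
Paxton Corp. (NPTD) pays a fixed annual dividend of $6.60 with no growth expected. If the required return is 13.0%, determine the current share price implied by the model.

Zero-growth DDM (perpetuity): P₀ = D/r = 6.60 / 0.13 = 50.7692

$50.77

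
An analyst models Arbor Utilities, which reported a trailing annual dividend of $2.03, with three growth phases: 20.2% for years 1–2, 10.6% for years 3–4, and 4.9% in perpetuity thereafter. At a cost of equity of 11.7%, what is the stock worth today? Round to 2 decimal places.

$44.72

Three-stage DDM. Project D₁…D_4; terminal Gordon value at t=4 with g = 0.049; discount at r = 0.117.
D_1 = 2.4401
D_2 = 2.9330
D_3 = 3.2438
D_4 = 3.5877
TV_4 = 3.7635/(0.117−0.049) = 55.3454
P₀ = Σ Dₜ/(1+r)ᵗ + TV_4/(1+r)^4 = 44.7198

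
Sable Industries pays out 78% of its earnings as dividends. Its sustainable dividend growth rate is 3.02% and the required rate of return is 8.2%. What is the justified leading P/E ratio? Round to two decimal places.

Justified leading P/E = b/(r−g) = 0.78/(0.082−0.0302) = 15.0579

15.06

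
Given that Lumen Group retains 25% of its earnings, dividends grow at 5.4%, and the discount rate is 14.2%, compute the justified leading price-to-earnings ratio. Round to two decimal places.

8.52

Payout ratio b = 1 − 0.25 = 0.75.
Justified leading P/E = b/(r−g) = 0.75/(0.142−0.054) = 8.5227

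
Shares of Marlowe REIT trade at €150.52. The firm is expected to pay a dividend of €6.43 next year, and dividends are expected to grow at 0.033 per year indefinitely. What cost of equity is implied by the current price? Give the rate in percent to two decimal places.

Rearranging the constant-growth DDM: r = D₁/P₀ + g.
r = 6.4300 / 150.52 + 0.033 = 0.04272 + 0.033 = 0.07572

7.57%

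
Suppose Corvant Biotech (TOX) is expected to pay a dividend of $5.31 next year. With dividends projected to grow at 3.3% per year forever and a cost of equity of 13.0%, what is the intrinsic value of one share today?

$54.74

Gordon growth model: P₀ = D₁/(r − g), with D₁ = 5.31 given directly.
P₀ = 5.3100 / (0.13 − 0.033) = 5.3100 / 0.097 = 54.7423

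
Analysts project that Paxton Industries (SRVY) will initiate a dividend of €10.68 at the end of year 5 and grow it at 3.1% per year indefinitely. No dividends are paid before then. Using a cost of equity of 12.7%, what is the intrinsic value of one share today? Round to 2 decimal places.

€68.96

Deferred-dividend DDM. At t=4 the remaining stream is a growing perpetuity with first payment D_5 = 10.68.
V_4 = D_5/(r−g) = 10.68/(0.127−0.031) = 111.2500
P₀ = V_4/(1+r)^4 = 111.2500/(1+0.127)^4 = 68.9611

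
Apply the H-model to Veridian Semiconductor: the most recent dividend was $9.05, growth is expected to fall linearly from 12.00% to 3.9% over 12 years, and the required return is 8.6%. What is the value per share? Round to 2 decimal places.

$293.64

H-model: P₀ = D₀[(1+g_L) + H(g_S−g_L)]/(r−g_L), with H = 12/2 = 6.
P₀ = 9.05 × [(1+0.039) + 6×(0.12−0.039)] / (0.086−0.039)
   = 9.05 × 1.5250 / 0.047 = 293.6436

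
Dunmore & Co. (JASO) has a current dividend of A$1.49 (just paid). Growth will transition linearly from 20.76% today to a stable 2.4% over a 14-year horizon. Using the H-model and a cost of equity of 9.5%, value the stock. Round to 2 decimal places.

A$48.46

H-model: P₀ = D₀[(1+g_L) + H(g_S−g_L)]/(r−g_L), with H = 14/2 = 7.
P₀ = 1.49 × [(1+0.024) + 7×(0.2076−0.024)] / (0.095−0.024)
   = 1.49 × 2.3092 / 0.071 = 48.4607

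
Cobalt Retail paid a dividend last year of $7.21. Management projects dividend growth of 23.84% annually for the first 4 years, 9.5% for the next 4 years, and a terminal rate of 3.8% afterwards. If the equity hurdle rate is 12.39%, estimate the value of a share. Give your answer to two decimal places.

$192.55

Three-stage DDM. Project D₁…D_8; terminal Gordon value at t=8 with g = 0.038; discount at r = 0.1239.
D_1 = 8.9289
D_2 = 11.0575
D_3 = 13.6936
D_4 = 16.9582
D_5 = 18.5692
D_6 = 20.3333
D_7 = 22.2649
D_8 = 24.3801
TV_8 = 25.3065/(0.1239−0.038) = 294.6047
P₀ = Σ Dₜ/(1+r)ᵗ + TV_8/(1+r)^8 = 192.5453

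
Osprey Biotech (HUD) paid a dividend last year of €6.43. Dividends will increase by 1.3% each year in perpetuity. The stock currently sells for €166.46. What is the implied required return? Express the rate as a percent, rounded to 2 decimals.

Rearranging the constant-growth DDM: r = D₁/P₀ + g.
D₁ = 6.43 × (1 + 0.013) = 6.5136.
r = 6.5136 / 166.46 + 0.013 = 0.03913 + 0.013 = 0.05213

5.21%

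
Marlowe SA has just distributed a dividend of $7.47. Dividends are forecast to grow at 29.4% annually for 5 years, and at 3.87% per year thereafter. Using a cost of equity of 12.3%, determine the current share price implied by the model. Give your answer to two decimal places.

$245.26

Two-stage DDM. Project D₁…D_5 at 0.294, terminal growth 0.0387, discount at r = 0.123.
D_1 = 9.6662
D_2 = 12.5080
D_3 = 16.1854
D_4 = 20.9439
D_5 = 27.1014
Terminal value at t=5: TV = D_6/(r−g) = 28.1502/(0.123−0.0387) = 333.9293
P₀ = 9.6662/(1+0.123)^1 + 12.5080/(1+0.123)^2 + 16.1854/(1+0.123)^3 + 20.9439/(1+0.123)^4 + 27.1014/(1+0.123)^5 + 333.9293/(1+0.123)^5 = 245.2593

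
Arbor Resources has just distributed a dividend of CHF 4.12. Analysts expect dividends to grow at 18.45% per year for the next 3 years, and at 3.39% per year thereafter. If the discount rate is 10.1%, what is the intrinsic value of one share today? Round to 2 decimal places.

Two-stage DDM. Project D₁…D_3 at 0.1845, terminal growth 0.0339, discount at r = 0.101.
D_1 = 4.8801
D_2 = 5.7805
D_3 = 6.8470
Terminal value at t=3: TV = D_4/(r−g) = 7.0791/(0.101−0.0339) = 105.5014
P₀ = 4.8801/(1+0.101)^1 + 5.7805/(1+0.101)^2 + 6.8470/(1+0.101)^3 + 105.5014/(1+0.101)^3 = 93.3804

CHF 93.38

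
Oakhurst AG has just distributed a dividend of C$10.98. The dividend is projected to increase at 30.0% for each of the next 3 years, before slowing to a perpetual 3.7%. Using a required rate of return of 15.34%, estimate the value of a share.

C$182.11

Two-stage DDM. Project D₁…D_3 at 0.3, terminal growth 0.037, discount at r = 0.1534.
D_1 = 14.2740
D_2 = 18.5562
D_3 = 24.1231
Terminal value at t=3: TV = D_4/(r−g) = 25.0156/(0.1534−0.037) = 214.9108
P₀ = 14.2740/(1+0.1534)^1 + 18.5562/(1+0.1534)^2 + 24.1231/(1+0.1534)^3 + 214.9108/(1+0.1534)^3 = 182.1069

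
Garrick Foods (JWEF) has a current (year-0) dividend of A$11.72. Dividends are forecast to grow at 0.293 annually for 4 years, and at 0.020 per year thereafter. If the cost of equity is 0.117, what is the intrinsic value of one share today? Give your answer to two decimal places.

A$289.77

Two-stage DDM. Project D₁…D_4 at 0.293, terminal growth 0.02, discount at r = 0.117.
D_1 = 15.1540
D_2 = 19.5941
D_3 = 25.3351
D_4 = 32.7583
Terminal value at t=4: TV = D_5/(r−g) = 33.4135/(0.117−0.02) = 344.4690
P₀ = 15.1540/(1+0.117)^1 + 19.5941/(1+0.117)^2 + 25.3351/(1+0.117)^3 + 32.7583/(1+0.117)^4 + 344.4690/(1+0.117)^4 = 289.7704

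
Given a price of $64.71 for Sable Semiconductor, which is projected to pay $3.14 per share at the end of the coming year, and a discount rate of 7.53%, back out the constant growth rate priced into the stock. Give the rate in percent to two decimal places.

From P₀ = D₁/(r − g), the implied growth is g = r − D₁/P₀.
g = 0.0753 − 3.14/64.71 = 0.0753 − 0.04852 = 0.02678

2.68%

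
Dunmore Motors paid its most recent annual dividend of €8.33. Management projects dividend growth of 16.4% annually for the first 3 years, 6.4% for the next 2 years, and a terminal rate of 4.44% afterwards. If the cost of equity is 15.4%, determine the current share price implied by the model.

Three-stage DDM. Project D₁…D_5; terminal Gordon value at t=5 with g = 0.0444; discount at r = 0.154.
D_1 = 9.6961
D_2 = 11.2863
D_3 = 13.1372
D_4 = 13.9780
D_5 = 14.8726
TV_5 = 15.5330/(0.154−0.0444) = 141.7240
P₀ = Σ Dₜ/(1+r)ᵗ + TV_5/(1+r)^5 = 109.8236

€109.82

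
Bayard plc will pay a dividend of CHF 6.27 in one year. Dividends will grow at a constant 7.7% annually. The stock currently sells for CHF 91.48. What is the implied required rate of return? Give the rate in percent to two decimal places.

14.55%

Rearranging the constant-growth DDM: r = D₁/P₀ + g.
r = 6.2700 / 91.48 + 0.077 = 0.06854 + 0.077 = 0.14554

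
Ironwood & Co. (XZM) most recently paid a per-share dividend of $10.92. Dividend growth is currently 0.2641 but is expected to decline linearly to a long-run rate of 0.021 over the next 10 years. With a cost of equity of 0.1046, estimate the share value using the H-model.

$292.14

H-model: P₀ = D₀[(1+g_L) + H(g_S−g_L)]/(r−g_L), with H = 10/2 = 5.
P₀ = 10.92 × [(1+0.021) + 5×(0.2641−0.021)] / (0.1046−0.021)
   = 10.92 × 2.2365 / 0.0836 = 292.1361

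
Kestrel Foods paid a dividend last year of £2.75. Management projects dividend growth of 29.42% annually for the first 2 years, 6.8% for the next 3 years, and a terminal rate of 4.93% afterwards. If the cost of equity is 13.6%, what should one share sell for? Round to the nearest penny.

£52.07

Three-stage DDM. Project D₁…D_5; terminal Gordon value at t=5 with g = 0.0493; discount at r = 0.136.
D_1 = 3.5591
D_2 = 4.6061
D_3 = 4.9193
D_4 = 5.2539
D_5 = 5.6111
TV_5 = 5.8877/(0.136−0.0493) = 67.9094
P₀ = Σ Dₜ/(1+r)ᵗ + TV_5/(1+r)^5 = 52.0738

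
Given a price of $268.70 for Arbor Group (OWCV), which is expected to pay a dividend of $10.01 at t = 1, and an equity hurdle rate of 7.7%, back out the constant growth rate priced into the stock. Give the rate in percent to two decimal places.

From P₀ = D₁/(r − g), the implied growth is g = r − D₁/P₀.
g = 0.077 − 10.01/268.70 = 0.077 − 0.03725 = 0.03975

3.97%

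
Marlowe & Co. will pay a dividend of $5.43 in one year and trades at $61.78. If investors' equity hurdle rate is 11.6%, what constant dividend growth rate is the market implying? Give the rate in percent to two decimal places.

2.81%

From P₀ = D₁/(r − g), the implied growth is g = r − D₁/P₀.
g = 0.116 − 5.43/61.78 = 0.116 − 0.08789 = 0.02811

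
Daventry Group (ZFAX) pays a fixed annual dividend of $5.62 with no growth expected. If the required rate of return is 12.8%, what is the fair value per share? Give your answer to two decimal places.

Zero-growth DDM (perpetuity): P₀ = D/r = 5.62 / 0.128 = 43.9062

$43.91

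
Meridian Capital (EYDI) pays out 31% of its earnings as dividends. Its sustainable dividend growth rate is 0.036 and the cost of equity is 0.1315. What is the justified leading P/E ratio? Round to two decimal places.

3.25

Justified leading P/E = b/(r−g) = 0.31/(0.1315−0.036) = 3.2461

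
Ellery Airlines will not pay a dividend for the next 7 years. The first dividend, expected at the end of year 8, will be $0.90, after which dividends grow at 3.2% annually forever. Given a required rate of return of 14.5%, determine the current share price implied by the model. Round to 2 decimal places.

$3.09

Deferred-dividend DDM. At t=7 the remaining stream is a growing perpetuity with first payment D_8 = 0.90.
V_7 = D_8/(r−g) = 0.90/(0.145−0.032) = 7.9646
P₀ = V_7/(1+r)^7 = 7.9646/(1+0.145)^7 = 3.0869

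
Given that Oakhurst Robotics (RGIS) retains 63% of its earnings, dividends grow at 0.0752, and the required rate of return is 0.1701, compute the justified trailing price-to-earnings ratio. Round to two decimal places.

Payout ratio b = 1 − 0.63 = 0.37.
Justified trailing P/E = b(1+g)/(r−g) = 0.37×(1+0.0752)/(0.1701−0.0752) = 4.1920

4.19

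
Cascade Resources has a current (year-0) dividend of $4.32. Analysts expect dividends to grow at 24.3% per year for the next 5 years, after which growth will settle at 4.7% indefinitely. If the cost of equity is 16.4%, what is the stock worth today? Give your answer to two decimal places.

$80.10

Two-stage DDM. Project D₁…D_5 at 0.243, terminal growth 0.047, discount at r = 0.164.
D_1 = 5.3698
D_2 = 6.6746
D_3 = 8.2965
D_4 = 10.3126
D_5 = 12.8186
Terminal value at t=5: TV = D_6/(r−g) = 13.4210/(0.164−0.047) = 114.7097
P₀ = 5.3698/(1+0.164)^1 + 6.6746/(1+0.164)^2 + 8.2965/(1+0.164)^3 + 10.3126/(1+0.164)^4 + 12.8186/(1+0.164)^5 + 114.7097/(1+0.164)^5 = 80.0996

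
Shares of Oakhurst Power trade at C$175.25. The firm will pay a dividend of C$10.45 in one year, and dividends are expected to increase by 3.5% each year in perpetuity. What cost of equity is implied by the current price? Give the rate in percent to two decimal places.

Rearranging the constant-growth DDM: r = D₁/P₀ + g.
r = 10.4500 / 175.25 + 0.035 = 0.05963 + 0.035 = 0.09463

9.46%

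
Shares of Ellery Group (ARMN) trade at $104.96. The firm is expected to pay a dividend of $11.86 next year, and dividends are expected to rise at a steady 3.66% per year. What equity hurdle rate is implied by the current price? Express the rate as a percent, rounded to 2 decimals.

Rearranging the constant-growth DDM: r = D₁/P₀ + g.
r = 11.8600 / 104.96 + 0.0366 = 0.11300 + 0.0366 = 0.14960

14.96%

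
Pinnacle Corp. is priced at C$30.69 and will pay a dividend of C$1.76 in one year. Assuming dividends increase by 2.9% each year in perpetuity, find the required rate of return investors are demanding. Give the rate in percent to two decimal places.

Rearranging the constant-growth DDM: r = D₁/P₀ + g.
r = 1.7600 / 30.69 + 0.029 = 0.05735 + 0.029 = 0.08635

8.63%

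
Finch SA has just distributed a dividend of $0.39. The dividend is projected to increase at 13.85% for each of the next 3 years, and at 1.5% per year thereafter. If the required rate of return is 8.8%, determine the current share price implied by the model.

$7.50

Two-stage DDM. Project D₁…D_3 at 0.1385, terminal growth 0.015, discount at r = 0.088.
D_1 = 0.4440
D_2 = 0.5055
D_3 = 0.5755
Terminal value at t=3: TV = D_4/(r−g) = 0.5842/(0.088−0.015) = 8.0022
P₀ = 0.4440/(1+0.088)^1 + 0.5055/(1+0.088)^2 + 0.5755/(1+0.088)^3 + 8.0022/(1+0.088)^3 = 7.4953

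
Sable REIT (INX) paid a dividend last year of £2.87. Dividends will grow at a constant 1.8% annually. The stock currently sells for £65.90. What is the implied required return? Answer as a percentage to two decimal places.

Rearranging the constant-growth DDM: r = D₁/P₀ + g.
D₁ = 2.87 × (1 + 0.018) = 2.9217.
r = 2.9217 / 65.90 + 0.018 = 0.04433 + 0.018 = 0.06233

6.23%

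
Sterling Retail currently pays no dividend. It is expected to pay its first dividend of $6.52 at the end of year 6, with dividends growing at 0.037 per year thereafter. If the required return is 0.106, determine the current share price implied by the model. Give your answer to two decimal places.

Deferred-dividend DDM. At t=5 the remaining stream is a growing perpetuity with first payment D_6 = 6.52.
V_5 = D_6/(r−g) = 6.52/(0.106−0.037) = 94.4928
P₀ = V_5/(1+r)^5 = 94.4928/(1+0.106)^5 = 57.0983

$57.10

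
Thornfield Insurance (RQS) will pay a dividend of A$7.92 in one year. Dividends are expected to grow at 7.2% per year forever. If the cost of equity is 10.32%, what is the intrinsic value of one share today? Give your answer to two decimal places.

A$253.85

Gordon growth model: P₀ = D₁/(r − g), with D₁ = 7.92 given directly.
P₀ = 7.9200 / (0.1032 − 0.072) = 7.9200 / 0.0312 = 253.8462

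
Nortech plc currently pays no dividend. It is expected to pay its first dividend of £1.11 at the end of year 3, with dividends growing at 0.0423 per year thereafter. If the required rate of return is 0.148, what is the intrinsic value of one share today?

£7.97

Deferred-dividend DDM. At t=2 the remaining stream is a growing perpetuity with first payment D_3 = 1.11.
V_2 = D_3/(r−g) = 1.11/(0.148−0.0423) = 10.5014
P₀ = V_2/(1+r)^2 = 10.5014/(1+0.148)^2 = 7.9683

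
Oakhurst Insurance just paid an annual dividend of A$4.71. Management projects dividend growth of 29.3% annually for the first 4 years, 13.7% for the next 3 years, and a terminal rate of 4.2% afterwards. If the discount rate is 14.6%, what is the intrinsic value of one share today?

Three-stage DDM. Project D₁…D_7; terminal Gordon value at t=7 with g = 0.042; discount at r = 0.146.
D_1 = 6.0900
D_2 = 7.8744
D_3 = 10.1816
D_4 = 13.1648
D_5 = 14.9684
D_6 = 17.0191
D_7 = 19.3507
TV_7 = 20.1634/(0.146−0.042) = 193.8790
P₀ = Σ Dₜ/(1+r)ᵗ + TV_7/(1+r)^7 = 122.9337

A$122.93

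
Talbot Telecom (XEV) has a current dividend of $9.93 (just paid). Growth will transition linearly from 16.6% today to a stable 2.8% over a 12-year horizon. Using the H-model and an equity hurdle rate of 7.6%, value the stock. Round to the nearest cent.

H-model: P₀ = D₀[(1+g_L) + H(g_S−g_L)]/(r−g_L), with H = 12/2 = 6.
P₀ = 9.93 × [(1+0.028) + 6×(0.166−0.028)] / (0.076−0.028)
   = 9.93 × 1.8560 / 0.048 = 383.9600

$383.96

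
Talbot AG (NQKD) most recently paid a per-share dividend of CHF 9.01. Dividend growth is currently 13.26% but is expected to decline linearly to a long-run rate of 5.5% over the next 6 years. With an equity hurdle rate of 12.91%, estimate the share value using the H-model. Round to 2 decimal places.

CHF 156.59

H-model: P₀ = D₀[(1+g_L) + H(g_S−g_L)]/(r−g_L), with H = 6/2 = 3.
P₀ = 9.01 × [(1+0.055) + 3×(0.1326−0.055)] / (0.1291−0.055)
   = 9.01 × 1.2878 / 0.0741 = 156.5867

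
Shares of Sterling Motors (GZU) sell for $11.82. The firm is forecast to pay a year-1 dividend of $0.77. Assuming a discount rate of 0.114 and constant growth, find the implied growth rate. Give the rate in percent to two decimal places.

From P₀ = D₁/(r − g), the implied growth is g = r − D₁/P₀.
g = 0.114 − 0.77/11.82 = 0.114 − 0.06514 = 0.04886

4.89%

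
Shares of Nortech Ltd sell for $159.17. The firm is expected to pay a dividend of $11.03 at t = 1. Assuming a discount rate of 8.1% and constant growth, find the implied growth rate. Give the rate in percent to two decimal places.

1.17%

From P₀ = D₁/(r − g), the implied growth is g = r − D₁/P₀.
g = 0.081 − 11.03/159.17 = 0.081 − 0.06930 = 0.01170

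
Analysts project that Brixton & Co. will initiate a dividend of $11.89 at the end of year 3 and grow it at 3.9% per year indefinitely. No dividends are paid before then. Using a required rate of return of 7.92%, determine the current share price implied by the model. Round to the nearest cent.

Deferred-dividend DDM. At t=2 the remaining stream is a growing perpetuity with first payment D_3 = 11.89.
V_2 = D_3/(r−g) = 11.89/(0.0792−0.039) = 295.7711
P₀ = V_2/(1+r)^2 = 295.7711/(1+0.0792)^2 = 253.9522

$253.95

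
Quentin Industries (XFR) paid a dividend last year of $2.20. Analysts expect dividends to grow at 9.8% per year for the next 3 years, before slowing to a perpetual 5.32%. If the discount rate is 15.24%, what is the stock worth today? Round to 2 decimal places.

Two-stage DDM. Project D₁…D_3 at 0.098, terminal growth 0.0532, discount at r = 0.1524.
D_1 = 2.4156
D_2 = 2.6523
D_3 = 2.9123
Terminal value at t=3: TV = D_4/(r−g) = 3.0672/(0.1524−0.0532) = 30.9192
P₀ = 2.4156/(1+0.1524)^1 + 2.6523/(1+0.1524)^2 + 2.9123/(1+0.1524)^3 + 30.9192/(1+0.1524)^3 = 26.1994

$26.20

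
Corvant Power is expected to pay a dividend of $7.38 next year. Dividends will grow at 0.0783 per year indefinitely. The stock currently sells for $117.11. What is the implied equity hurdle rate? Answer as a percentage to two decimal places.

14.13%

Rearranging the constant-growth DDM: r = D₁/P₀ + g.
r = 7.3800 / 117.11 + 0.0783 = 0.06302 + 0.0783 = 0.14132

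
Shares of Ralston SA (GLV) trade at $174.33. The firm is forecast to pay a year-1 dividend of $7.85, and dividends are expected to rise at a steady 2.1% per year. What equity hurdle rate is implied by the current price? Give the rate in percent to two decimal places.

Rearranging the constant-growth DDM: r = D₁/P₀ + g.
r = 7.8500 / 174.33 + 0.021 = 0.04503 + 0.021 = 0.06603

6.60%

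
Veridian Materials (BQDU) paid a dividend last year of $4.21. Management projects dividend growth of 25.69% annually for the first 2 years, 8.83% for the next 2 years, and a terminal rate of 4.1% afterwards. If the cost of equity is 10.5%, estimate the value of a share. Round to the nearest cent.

Three-stage DDM. Project D₁…D_4; terminal Gordon value at t=4 with g = 0.041; discount at r = 0.105.
D_1 = 5.2915
D_2 = 6.6509
D_3 = 7.2382
D_4 = 7.8774
TV_4 = 8.2003/(0.105−0.041) = 128.1302
P₀ = Σ Dₜ/(1+r)ᵗ + TV_4/(1+r)^4 = 106.8255

$106.83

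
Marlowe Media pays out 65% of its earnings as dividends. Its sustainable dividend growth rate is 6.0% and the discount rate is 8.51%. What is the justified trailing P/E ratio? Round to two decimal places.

27.45

Justified trailing P/E = b(1+g)/(r−g) = 0.65×(1+0.06)/(0.0851−0.06) = 27.4502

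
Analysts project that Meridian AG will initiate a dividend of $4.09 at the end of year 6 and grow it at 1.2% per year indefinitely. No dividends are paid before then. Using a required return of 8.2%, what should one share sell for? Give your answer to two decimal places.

$39.40

Deferred-dividend DDM. At t=5 the remaining stream is a growing perpetuity with first payment D_6 = 4.09.
V_5 = D_6/(r−g) = 4.09/(0.082−0.012) = 58.4286
P₀ = V_5/(1+r)^5 = 58.4286/(1+0.082)^5 = 39.3993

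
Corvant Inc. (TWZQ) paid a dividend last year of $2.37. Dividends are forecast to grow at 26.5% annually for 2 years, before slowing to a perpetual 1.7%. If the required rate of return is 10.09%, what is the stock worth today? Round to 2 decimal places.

Two-stage DDM. Project D₁…D_2 at 0.265, terminal growth 0.017, discount at r = 0.1009.
D_1 = 2.9981
D_2 = 3.7925
Terminal value at t=2: TV = D_3/(r−g) = 3.8570/(0.1009−0.017) = 45.9715
P₀ = 2.9981/(1+0.1009)^1 + 3.7925/(1+0.1009)^2 + 45.9715/(1+0.1009)^2 = 43.7833

$43.78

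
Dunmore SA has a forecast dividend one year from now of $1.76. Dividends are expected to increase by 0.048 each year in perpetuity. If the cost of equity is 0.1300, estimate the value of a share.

$21.46

Gordon growth model: P₀ = D₁/(r − g), with D₁ = 1.76 given directly.
P₀ = 1.7600 / (0.13 − 0.048) = 1.7600 / 0.082 = 21.4634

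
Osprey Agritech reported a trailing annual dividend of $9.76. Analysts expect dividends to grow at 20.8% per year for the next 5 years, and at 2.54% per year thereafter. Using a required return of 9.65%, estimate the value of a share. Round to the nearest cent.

Two-stage DDM. Project D₁…D_5 at 0.208, terminal growth 0.0254, discount at r = 0.0965.
D_1 = 11.7901
D_2 = 14.2424
D_3 = 17.2048
D_4 = 20.7834
D_5 = 25.1064
Terminal value at t=5: TV = D_6/(r−g) = 25.7441/(0.0965−0.0254) = 362.0831
P₀ = 11.7901/(1+0.0965)^1 + 14.2424/(1+0.0965)^2 + 17.2048/(1+0.0965)^3 + 20.7834/(1+0.0965)^4 + 25.1064/(1+0.0965)^5 + 362.0831/(1+0.0965)^5 = 294.3020

$294.30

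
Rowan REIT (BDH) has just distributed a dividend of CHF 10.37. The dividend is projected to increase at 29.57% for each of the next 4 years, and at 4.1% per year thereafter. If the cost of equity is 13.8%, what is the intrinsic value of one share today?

Two-stage DDM. Project D₁…D_4 at 0.2957, terminal growth 0.041, discount at r = 0.138.
D_1 = 13.4364
D_2 = 17.4096
D_3 = 22.5576
D_4 = 29.2278
Terminal value at t=4: TV = D_5/(r−g) = 30.4262/(0.138−0.041) = 313.6719
P₀ = 13.4364/(1+0.138)^1 + 17.4096/(1+0.138)^2 + 22.5576/(1+0.138)^3 + 29.2278/(1+0.138)^4 + 313.6719/(1+0.138)^4 = 245.0115

CHF 245.01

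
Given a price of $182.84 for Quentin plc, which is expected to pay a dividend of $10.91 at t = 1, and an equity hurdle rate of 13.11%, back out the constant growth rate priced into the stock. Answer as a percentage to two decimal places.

From P₀ = D₁/(r − g), the implied growth is g = r − D₁/P₀.
g = 0.1311 − 10.91/182.84 = 0.1311 − 0.05967 = 0.07143

7.14%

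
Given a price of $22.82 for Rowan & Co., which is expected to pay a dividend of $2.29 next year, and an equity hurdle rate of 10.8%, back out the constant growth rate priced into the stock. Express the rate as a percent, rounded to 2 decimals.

0.76%

From P₀ = D₁/(r − g), the implied growth is g = r − D₁/P₀.
g = 0.108 − 2.29/22.82 = 0.108 − 0.10035 = 0.00765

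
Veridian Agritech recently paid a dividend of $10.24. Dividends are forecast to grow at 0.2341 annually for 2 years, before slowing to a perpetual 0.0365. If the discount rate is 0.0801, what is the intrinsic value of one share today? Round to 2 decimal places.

Two-stage DDM. Project D₁…D_2 at 0.2341, terminal growth 0.0365, discount at r = 0.0801.
D_1 = 12.6372
D_2 = 15.5955
Terminal value at t=2: TV = D_3/(r−g) = 16.1648/(0.0801−0.0365) = 370.7520
P₀ = 12.6372/(1+0.0801)^1 + 15.5955/(1+0.0801)^2 + 370.7520/(1+0.0801)^2 = 342.8694

$342.87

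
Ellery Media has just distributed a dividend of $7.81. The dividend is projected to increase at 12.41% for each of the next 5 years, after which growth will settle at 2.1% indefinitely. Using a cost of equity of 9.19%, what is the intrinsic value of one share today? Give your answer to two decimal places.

$172.70

Two-stage DDM. Project D₁…D_5 at 0.1241, terminal growth 0.021, discount at r = 0.0919.
D_1 = 8.7792
D_2 = 9.8687
D_3 = 11.0934
D_4 = 12.4701
D_5 = 14.0177
Terminal value at t=5: TV = D_6/(r−g) = 14.3120/(0.0919−0.021) = 201.8623
P₀ = 8.7792/(1+0.0919)^1 + 9.8687/(1+0.0919)^2 + 11.0934/(1+0.0919)^3 + 12.4701/(1+0.0919)^4 + 14.0177/(1+0.0919)^5 + 201.8623/(1+0.0919)^5 = 172.7028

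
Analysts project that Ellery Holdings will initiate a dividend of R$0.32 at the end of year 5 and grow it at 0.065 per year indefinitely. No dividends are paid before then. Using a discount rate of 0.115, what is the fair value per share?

R$4.14

Deferred-dividend DDM. At t=4 the remaining stream is a growing perpetuity with first payment D_5 = 0.32.
V_4 = D_5/(r−g) = 0.32/(0.115−0.065) = 6.4000
P₀ = V_4/(1+r)^4 = 6.4000/(1+0.115)^4 = 4.1408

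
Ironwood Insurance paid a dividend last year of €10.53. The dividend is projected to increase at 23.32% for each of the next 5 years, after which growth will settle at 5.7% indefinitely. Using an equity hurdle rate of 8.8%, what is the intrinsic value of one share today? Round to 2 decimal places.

€749.56

Two-stage DDM. Project D₁…D_5 at 0.2332, terminal growth 0.057, discount at r = 0.088.
D_1 = 12.9856
D_2 = 16.0138
D_3 = 19.7483
D_4 = 24.3536
D_5 = 30.0328
Terminal value at t=5: TV = D_6/(r−g) = 31.7447/(0.088−0.057) = 1024.0219
P₀ = 12.9856/(1+0.088)^1 + 16.0138/(1+0.088)^2 + 19.7483/(1+0.088)^3 + 24.3536/(1+0.088)^4 + 30.0328/(1+0.088)^5 + 1024.0219/(1+0.088)^5 = 749.5598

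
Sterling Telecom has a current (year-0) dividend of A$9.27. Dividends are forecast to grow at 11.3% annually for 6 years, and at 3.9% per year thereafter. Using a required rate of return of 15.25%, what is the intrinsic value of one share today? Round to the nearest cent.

A$118.15

Two-stage DDM. Project D₁…D_6 at 0.113, terminal growth 0.039, discount at r = 0.1525.
D_1 = 10.3175
D_2 = 11.4834
D_3 = 12.7810
D_4 = 14.2253
D_5 = 15.8327
D_6 = 17.6218
Terminal value at t=6: TV = D_7/(r−g) = 18.3091/(0.1525−0.039) = 161.3134
P₀ = 10.3175/(1+0.1525)^1 + 11.4834/(1+0.1525)^2 + 12.7810/(1+0.1525)^3 + 14.2253/(1+0.1525)^4 + 15.8327/(1+0.1525)^5 + 17.6218/(1+0.1525)^6 + 161.3134/(1+0.1525)^6 = 118.1538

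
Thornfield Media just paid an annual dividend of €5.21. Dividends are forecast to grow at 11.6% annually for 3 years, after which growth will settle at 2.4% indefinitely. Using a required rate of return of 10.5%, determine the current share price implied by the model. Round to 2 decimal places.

Two-stage DDM. Project D₁…D_3 at 0.116, terminal growth 0.024, discount at r = 0.105.
D_1 = 5.8144
D_2 = 6.4888
D_3 = 7.2415
Terminal value at t=3: TV = D_4/(r−g) = 7.4153/(0.105−0.024) = 91.5472
P₀ = 5.8144/(1+0.105)^1 + 6.4888/(1+0.105)^2 + 7.2415/(1+0.105)^3 + 91.5472/(1+0.105)^3 = 83.7946

€83.79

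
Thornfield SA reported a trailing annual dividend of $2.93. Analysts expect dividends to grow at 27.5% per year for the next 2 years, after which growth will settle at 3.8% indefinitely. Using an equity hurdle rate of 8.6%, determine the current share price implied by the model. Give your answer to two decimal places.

$94.81

Two-stage DDM. Project D₁…D_2 at 0.275, terminal growth 0.038, discount at r = 0.086.
D_1 = 3.7357
D_2 = 4.7631
Terminal value at t=2: TV = D_3/(r−g) = 4.9441/(0.086−0.038) = 103.0016
P₀ = 3.7357/(1+0.086)^1 + 4.7631/(1+0.086)^2 + 103.0016/(1+0.086)^2 = 94.8127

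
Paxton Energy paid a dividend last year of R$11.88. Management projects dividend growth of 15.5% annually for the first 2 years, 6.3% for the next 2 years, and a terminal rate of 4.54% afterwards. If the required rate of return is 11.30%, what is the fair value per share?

Three-stage DDM. Project D₁…D_4; terminal Gordon value at t=4 with g = 0.0454; discount at r = 0.113.
D_1 = 13.7214
D_2 = 15.8482
D_3 = 16.8467
D_4 = 17.9080
TV_4 = 18.7210/(0.113−0.0454) = 276.9381
P₀ = Σ Dₜ/(1+r)ᵗ + TV_4/(1+r)^4 = 229.4793

R$229.48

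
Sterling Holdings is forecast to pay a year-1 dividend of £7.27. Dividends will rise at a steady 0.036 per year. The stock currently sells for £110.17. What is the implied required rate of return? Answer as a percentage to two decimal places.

Rearranging the constant-growth DDM: r = D₁/P₀ + g.
r = 7.2700 / 110.17 + 0.036 = 0.06599 + 0.036 = 0.10199

10.20%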